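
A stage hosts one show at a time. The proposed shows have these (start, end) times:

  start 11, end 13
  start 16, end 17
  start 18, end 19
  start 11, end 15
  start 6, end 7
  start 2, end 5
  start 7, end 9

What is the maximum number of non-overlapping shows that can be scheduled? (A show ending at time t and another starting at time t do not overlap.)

Greedy by earliest finish: after sorting by end time, pick each interval compatible with the last pick.
By end time: (2,5), (6,7), (7,9), (11,13), (11,15), (16,17), (18,19).
Pick (2,5); next start ≥ 5 → (6,7); next start ≥ 7 → (7,9); next start ≥ 9 → (11,13); next start ≥ 13 → (16,17); next start ≥ 17 → (18,19).
Selected 6 shows.

6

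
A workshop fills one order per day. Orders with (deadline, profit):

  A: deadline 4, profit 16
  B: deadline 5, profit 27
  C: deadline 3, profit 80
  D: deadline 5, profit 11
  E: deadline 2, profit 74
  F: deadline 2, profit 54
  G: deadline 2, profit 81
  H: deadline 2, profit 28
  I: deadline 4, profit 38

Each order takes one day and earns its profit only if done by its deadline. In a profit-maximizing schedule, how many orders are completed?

By profit: G(d2,81), C(d3,80), E(d2,74), F(d2,54), I(d4,38), H(d2,28), B(d5,27), A(d4,16), D(d5,11)
G→slot 2; C→slot 3; E→slot 1; F skipped; I→slot 4; H skipped; B→slot 5; A skipped; D skipped.
5 of 9 scheduled.

5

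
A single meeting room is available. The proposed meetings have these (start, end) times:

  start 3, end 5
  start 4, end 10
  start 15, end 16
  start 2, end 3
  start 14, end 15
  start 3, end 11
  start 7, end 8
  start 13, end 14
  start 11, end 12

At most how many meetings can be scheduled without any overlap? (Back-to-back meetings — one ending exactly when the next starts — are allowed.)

7

By end time: (2,3), (3,5), (7,8), (4,10), (3,11), (11,12), (13,14), (14,15), (15,16).
Pick (2,3); next start ≥ 3 → (3,5); next start ≥ 5 → (7,8); next start ≥ 8 → (11,12); next start ≥ 12 → (13,14); next start ≥ 14 → (14,15); next start ≥ 15 → (15,16).
Selected 7 meetings.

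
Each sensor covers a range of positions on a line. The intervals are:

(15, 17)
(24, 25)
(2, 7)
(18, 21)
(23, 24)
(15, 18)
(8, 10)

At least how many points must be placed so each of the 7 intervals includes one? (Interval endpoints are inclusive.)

5

Sort by right endpoint; whenever an interval is uncovered, place a point at its right end.
By right end: [2,7]  [8,10]  [15,17]  [15,18]  [18,21]  [23,24]  [24,25]
[2,7] uncovered → point at 7; [8,10] uncovered → point at 10; [15,17] uncovered → point at 17; [18,21] uncovered → point at 21; [23,24] uncovered → point at 24.
Points: 7, 10, 17, 21, 24 (5 total).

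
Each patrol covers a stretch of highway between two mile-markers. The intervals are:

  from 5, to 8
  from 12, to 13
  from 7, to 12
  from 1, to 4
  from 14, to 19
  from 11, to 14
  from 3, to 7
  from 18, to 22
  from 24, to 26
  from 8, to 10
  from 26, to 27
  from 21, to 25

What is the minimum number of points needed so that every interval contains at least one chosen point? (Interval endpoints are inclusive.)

Sorted: [1,4] [3,7] [5,8] [8,10] [7,12] [12,13] [11,14] [14,19] [18,22] [21,25] [24,26] [26,27]
{[1,4],[3,7]} hit by 4; {[5,8],[8,10],[7,12]} hit by 8; {[12,13],[11,14]} hit by 13; {[14,19],[18,22]} hit by 19; {[21,25],[24,26]} hit by 25; {[26,27]} hit by 27.
Points: 4, 8, 13, 19, 25, 27 (6 total).

6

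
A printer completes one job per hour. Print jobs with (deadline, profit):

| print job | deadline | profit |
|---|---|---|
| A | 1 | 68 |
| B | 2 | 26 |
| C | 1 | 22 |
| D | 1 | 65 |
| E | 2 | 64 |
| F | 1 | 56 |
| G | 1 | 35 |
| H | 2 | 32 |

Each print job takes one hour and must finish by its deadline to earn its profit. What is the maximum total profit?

Sort by profit descending; place each in the latest free slot ≤ its deadline.
Profit order: A=68 D=65 E=64 F=56 G=35 H=32 B=26 C=22
Assign: A→slot 1, D skipped, E→slot 2, F skipped, G skipped, H skipped, B skipped, C skipped.
Slots: [1:A] [2:E]
Profit = 68 + 64 = 132

132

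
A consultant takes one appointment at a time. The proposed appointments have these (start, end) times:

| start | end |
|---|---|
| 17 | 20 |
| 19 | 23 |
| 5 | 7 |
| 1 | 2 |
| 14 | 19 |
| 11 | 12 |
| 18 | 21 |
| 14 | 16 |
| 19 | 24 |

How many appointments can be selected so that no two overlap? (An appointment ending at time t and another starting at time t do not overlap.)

Sorted by end: (1,2)  (5,7)  (11,12)  (14,16)  (14,19)  (17,20)  (18,21)  (19,23)  (19,24)
take (1,2); take (5,7); take (11,12); take (14,16); take (17,20); skip (19,23).
Selected 5 appointments.

5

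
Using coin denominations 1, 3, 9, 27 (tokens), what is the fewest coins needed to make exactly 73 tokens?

73 = 2×27 + 2×9 + 1×1
Total coins = 2 + 2 + 1 = 5

5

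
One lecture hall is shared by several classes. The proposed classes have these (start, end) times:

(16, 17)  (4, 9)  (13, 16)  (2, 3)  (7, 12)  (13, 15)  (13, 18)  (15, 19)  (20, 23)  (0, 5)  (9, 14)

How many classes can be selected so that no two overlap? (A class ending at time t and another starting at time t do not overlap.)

Greedy by earliest finish: after sorting by end time, pick each interval compatible with the last pick.
Sorted by end: (2,3)  (0,5)  (4,9)  (7,12)  (9,14)  (13,15)  (13,16)  (16,17)  (13,18)  (15,19)  (20,23)
take (2,3); take (4,9); take (9,14); skip (13,16); take (16,17); skip (13,18); skip (15,19); take (20,23).
Selected 5 classes.

5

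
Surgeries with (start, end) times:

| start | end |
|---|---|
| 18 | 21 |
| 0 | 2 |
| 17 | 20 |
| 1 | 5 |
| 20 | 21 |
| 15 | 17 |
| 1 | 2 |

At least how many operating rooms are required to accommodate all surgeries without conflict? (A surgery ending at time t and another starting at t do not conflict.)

3

The answer is the maximum number of intervals overlapping at any instant.
Events (time:±→running): 0:+→1 1:+→2 1:+→3 … peak 3.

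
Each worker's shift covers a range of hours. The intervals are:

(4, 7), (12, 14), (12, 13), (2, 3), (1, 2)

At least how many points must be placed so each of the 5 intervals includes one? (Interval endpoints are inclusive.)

3

By right end: [1,2]  [2,3]  [4,7]  [12,13]  [12,14]
[1,2] uncovered → point at 2; [4,7] uncovered → point at 7; [12,13] uncovered → point at 13.
Points: 2, 7, 13 (3 total).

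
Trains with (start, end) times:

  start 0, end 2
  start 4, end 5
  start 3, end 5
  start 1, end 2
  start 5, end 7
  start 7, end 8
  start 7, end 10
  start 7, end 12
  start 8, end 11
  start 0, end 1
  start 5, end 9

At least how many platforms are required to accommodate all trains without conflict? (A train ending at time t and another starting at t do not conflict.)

starts: [0, 0, 1, 3, 4, 5, 5, 7, 7, 7, 8]
ends:   [1, 2, 2, 5, 5, 7, 8, 9, 10, 11, 12]
s0→1 s0→2 e1→1 s1→2 e2→1 e2→0 s3→1 s4→2 e5→1 e5→0 s5→1 s5→2 e7→1 s7→2 s7→3 s7→4  — peak 4.

4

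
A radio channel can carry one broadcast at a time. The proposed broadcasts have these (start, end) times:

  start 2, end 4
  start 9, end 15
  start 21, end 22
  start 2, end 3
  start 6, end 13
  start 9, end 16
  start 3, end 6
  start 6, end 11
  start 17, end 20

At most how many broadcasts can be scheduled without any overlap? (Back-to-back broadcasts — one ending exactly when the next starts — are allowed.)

5

Greedy by earliest finish: after sorting by end time, pick each interval compatible with the last pick.
Sorted by end: (2,3)  (2,4)  (3,6)  (6,11)  (6,13)  (9,15)  (9,16)  (17,20)  (21,22)
take (2,3); take (3,6); take (6,11); take (17,20); take (21,22).
Selected 5 broadcasts.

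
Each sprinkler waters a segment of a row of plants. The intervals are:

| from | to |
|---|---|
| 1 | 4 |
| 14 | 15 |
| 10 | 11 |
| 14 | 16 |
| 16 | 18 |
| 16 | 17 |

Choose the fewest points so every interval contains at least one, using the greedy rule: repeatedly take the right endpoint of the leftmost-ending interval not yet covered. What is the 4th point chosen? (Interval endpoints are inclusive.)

17

Sort by right endpoint; whenever an interval is uncovered, place a point at its right end.
Sorted: [1,4] [10,11] [14,15] [14,16] [16,17] [16,18]
{[1,4]} hit by 4; {[10,11]} hit by 11; {[14,15],[14,16]} hit by 15; {[16,17],[16,18]} hit by 17.
Points: 4, 11, 15, 17 (4 total).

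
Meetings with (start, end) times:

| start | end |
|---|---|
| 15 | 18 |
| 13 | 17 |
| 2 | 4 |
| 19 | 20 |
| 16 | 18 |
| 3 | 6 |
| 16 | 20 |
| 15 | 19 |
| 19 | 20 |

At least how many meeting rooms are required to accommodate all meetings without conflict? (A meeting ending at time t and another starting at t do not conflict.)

5

starts: [2, 3, 13, 15, 15, 16, 16, 19, 19]
ends:   [4, 6, 17, 18, 18, 19, 20, 20, 20]
s2→1 s3→2 e4→1 e6→0 s13→1 s15→2 s15→3 s16→4 s16→5  — peak 5.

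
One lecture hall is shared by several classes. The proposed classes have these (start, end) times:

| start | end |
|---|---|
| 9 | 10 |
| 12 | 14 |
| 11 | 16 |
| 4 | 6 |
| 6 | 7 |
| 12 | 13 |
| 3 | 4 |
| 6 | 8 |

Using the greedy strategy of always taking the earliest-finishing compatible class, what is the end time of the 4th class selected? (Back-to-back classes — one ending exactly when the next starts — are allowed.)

10

By end time: (3,4), (4,6), (6,7), (6,8), (9,10), (12,13), (12,14), (11,16).
Pick (3,4); next start ≥ 4 → (4,6); next start ≥ 6 → (6,7); next start ≥ 7 → (9,10); next start ≥ 10 → (12,13).
Selected: (3,4) (4,6) (6,7) (9,10) (12,13)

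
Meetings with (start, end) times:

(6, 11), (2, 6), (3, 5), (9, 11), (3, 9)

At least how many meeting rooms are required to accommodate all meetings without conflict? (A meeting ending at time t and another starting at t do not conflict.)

3

Count concurrent intervals with a sweep; the peak is the room count.
starts: [2, 3, 3, 6, 9]
ends:   [5, 6, 9, 11, 11]
s2→1 s3→2 s3→3  — peak 3.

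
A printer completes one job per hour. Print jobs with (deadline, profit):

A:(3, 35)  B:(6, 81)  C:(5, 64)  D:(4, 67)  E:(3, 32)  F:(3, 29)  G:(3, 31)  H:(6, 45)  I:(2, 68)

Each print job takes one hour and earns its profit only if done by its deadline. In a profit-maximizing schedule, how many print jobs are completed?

Take jobs in profit order; each goes to the latest open slot no later than its deadline.
By profit: B(d6,81), I(d2,68), D(d4,67), C(d5,64), H(d6,45), A(d3,35), E(d3,32), G(d3,31), F(d3,29)
B→slot 6; I→slot 2; D→slot 4; C→slot 5; H→slot 3; A→slot 1; E skipped; G skipped; F skipped.
6 of 9 scheduled.

6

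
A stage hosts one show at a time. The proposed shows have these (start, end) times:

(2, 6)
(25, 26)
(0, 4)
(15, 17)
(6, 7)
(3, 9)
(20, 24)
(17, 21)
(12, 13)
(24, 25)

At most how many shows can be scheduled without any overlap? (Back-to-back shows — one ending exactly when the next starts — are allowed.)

Order by finish time; keep every interval that doesn't clash with the previous kept one.
By end time: (0,4), (2,6), (6,7), (3,9), (12,13), (15,17), (17,21), (20,24), (24,25), (25,26).
Pick (0,4); next start ≥ 4 → (6,7); next start ≥ 7 → (12,13); next start ≥ 13 → (15,17); next start ≥ 17 → (17,21); next start ≥ 21 → (24,25); next start ≥ 25 → (25,26).
Selected 7 shows.

7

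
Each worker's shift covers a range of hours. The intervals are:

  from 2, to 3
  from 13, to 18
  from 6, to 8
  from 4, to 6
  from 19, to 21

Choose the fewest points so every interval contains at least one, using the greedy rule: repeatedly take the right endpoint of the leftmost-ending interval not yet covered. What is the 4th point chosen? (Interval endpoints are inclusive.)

Sorted: [2,3] [4,6] [6,8] [13,18] [19,21]
{[2,3]} hit by 3; {[4,6],[6,8]} hit by 6; {[13,18]} hit by 18; {[19,21]} hit by 21.
Points: 3, 6, 18, 21 (4 total).

21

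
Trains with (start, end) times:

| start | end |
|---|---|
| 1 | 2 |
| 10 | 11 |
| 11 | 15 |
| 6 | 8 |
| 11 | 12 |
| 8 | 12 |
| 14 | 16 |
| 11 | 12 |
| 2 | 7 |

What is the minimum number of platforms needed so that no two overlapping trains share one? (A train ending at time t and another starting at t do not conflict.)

4

Count concurrent intervals with a sweep; the peak is the room count.
starts: [1, 2, 6, 8, 10, 11, 11, 11, 14]
ends:   [2, 7, 8, 11, 12, 12, 12, 15, 16]
s1→1 e2→0 s2→1 s6→2 e7→1 e8→0 s8→1 s10→2 e11→1 s11→2 s11→3 s11→4  — peak 4.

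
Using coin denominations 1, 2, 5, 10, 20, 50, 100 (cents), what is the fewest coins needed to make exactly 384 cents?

8

Greedy: take as many of the largest coin as possible, then repeat with the remainder.
384 = 3×100 + 1×50 + 1×20 + 1×10 + 2×2
Total coins = 3 + 1 + 1 + 1 + 2 = 8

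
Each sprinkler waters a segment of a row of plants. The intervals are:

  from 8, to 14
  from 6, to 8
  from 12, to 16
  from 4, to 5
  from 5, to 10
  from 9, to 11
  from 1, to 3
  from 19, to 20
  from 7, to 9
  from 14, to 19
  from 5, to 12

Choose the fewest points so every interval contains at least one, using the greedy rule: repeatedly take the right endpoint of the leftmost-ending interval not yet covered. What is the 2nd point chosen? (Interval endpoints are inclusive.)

Process intervals by earliest right end; each time one isn't hit yet, stab at its right endpoint.
Sorted: [1,3] [4,5] [6,8] [7,9] [5,10] [9,11] [5,12] [8,14] [12,16] [14,19] [19,20]
{[1,3]} hit by 3; {[4,5]} hit by 5; {[6,8],[7,9],[5,10]} hit by 8; {[9,11],[5,12],[8,14]} hit by 11; {[12,16],[14,19]} hit by 16; {[19,20]} hit by 20.
Points: 3, 5, 8, 11, 16, 20 (6 total).

5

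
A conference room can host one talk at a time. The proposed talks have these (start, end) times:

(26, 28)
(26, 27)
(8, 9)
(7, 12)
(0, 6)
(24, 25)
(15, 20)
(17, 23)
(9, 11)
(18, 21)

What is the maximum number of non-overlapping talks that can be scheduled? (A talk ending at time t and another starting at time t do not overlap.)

6

Greedy by earliest finish: after sorting by end time, pick each interval compatible with the last pick.
Sorted by end: (0,6)  (8,9)  (9,11)  (7,12)  (15,20)  (18,21)  (17,23)  (24,25)  (26,27)  (26,28)
take (0,6); take (8,9); take (9,11); take (15,20); skip (17,23); take (24,25); take (26,27).
Selected 6 talks.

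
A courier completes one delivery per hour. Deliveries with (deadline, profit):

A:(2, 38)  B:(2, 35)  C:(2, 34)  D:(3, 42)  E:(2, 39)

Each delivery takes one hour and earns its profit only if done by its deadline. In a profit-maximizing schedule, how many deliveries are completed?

3

Sort by profit descending; place each in the latest free slot ≤ its deadline.
Profit order: D=42 E=39 A=38 B=35 C=34
Assign: D→slot 3, E→slot 2, A→slot 1, B skipped, C skipped.
Slots: [1:A] [2:E] [3:D]
3 of 5 scheduled.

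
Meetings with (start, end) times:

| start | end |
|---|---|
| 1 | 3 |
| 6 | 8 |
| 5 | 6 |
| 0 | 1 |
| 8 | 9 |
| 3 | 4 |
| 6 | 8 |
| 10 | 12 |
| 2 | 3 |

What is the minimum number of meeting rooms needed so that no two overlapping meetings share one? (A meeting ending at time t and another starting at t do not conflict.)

2

starts: [0, 1, 2, 3, 5, 6, 6, 8, 10]
ends:   [1, 3, 3, 4, 6, 8, 8, 9, 12]
s0→1 e1→0 s1→1 s2→2  — peak 2.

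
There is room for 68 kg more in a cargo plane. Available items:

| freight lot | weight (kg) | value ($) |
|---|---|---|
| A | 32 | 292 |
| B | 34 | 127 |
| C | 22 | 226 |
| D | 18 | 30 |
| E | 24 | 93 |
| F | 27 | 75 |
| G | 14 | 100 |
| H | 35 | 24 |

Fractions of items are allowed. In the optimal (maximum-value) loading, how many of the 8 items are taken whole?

Ratios (sorted): C 10.27, A 9.12, G 7.14, E 3.88, B 3.74, F 2.78, D 1.67, H 0.69
take C (22 @ 226); take A (32 @ 292); take G (14 @ 100). Capacity used 68/68.
3 item(s) taken whole.

3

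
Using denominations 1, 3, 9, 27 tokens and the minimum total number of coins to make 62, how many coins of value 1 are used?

62 = 2×27 + 2×3 + 2×1
Count of 1: 2

2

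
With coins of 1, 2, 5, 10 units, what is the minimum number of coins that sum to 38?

38 = 3×10 + 1×5 + 1×2 + 1×1
Total coins = 3 + 1 + 1 + 1 = 6

6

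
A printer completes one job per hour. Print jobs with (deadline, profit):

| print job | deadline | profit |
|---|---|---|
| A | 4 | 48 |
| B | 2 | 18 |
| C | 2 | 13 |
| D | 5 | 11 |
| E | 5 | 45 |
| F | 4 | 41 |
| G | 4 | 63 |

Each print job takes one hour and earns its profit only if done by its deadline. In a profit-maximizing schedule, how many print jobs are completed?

5

By profit: G(d4,63), A(d4,48), E(d5,45), F(d4,41), B(d2,18), C(d2,13), D(d5,11)
G→slot 4; A→slot 3; E→slot 5; F→slot 2; B→slot 1; C skipped; D skipped.
5 of 7 scheduled.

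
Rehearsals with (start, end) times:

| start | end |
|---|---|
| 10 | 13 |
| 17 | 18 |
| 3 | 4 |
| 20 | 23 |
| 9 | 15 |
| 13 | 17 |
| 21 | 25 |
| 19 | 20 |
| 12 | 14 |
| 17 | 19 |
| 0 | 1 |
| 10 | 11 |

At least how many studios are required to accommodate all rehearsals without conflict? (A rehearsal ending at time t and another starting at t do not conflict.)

3

starts: [0, 3, 9, 10, 10, 12, 13, 17, 17, 19, 20, 21]
ends:   [1, 4, 11, 13, 14, 15, 17, 18, 19, 20, 23, 25]
s0→1 e1→0 s3→1 e4→0 s9→1 s10→2 s10→3  — peak 3.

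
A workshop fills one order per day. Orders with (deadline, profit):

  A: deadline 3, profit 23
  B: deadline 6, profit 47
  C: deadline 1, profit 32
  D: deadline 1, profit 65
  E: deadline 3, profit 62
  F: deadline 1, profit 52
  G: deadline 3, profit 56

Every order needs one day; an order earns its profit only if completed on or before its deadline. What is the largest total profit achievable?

230

Profit order: D=65 E=62 G=56 F=52 B=47 C=32 A=23
Assign: D→slot 1, E→slot 3, G→slot 2, F skipped, B→slot 6, C skipped, A skipped.
Slots: [1:D] [2:G] [3:E] [6:B]
Profit = 65 + 56 + 62 + 47 = 230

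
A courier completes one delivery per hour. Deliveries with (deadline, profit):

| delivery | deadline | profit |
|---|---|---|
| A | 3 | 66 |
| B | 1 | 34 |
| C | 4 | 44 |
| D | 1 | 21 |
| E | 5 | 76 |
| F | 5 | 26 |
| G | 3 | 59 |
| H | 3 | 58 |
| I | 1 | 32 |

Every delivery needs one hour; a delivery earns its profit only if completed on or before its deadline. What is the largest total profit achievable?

303

Profit order: E=76 A=66 G=59 H=58 C=44 B=34 I=32 F=26 D=21
Assign: E→slot 5, A→slot 3, G→slot 2, H→slot 1, C→slot 4, B skipped, I skipped, F skipped, D skipped.
Slots: [1:H] [2:G] [3:A] [4:C] [5:E]
Profit = 58 + 59 + 66 + 44 + 76 = 303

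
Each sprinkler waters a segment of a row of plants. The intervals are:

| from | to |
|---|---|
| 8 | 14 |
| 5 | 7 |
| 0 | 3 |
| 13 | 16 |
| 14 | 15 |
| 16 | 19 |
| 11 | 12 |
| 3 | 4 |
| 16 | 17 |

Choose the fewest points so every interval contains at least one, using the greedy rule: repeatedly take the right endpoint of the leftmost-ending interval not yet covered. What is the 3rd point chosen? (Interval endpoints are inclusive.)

12

By right end: [0,3]  [3,4]  [5,7]  [11,12]  [8,14]  [14,15]  [13,16]  [16,17]  [16,19]
[0,3] uncovered → point at 3; [5,7] uncovered → point at 7; [11,12] uncovered → point at 12; [14,15] uncovered → point at 15; [16,17] uncovered → point at 17.
Points: 3, 7, 12, 15, 17 (5 total).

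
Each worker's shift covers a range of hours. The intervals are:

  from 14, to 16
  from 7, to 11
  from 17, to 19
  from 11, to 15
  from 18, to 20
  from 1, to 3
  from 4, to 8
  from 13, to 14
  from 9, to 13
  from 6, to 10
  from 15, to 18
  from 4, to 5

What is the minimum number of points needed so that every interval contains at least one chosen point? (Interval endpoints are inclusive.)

By right end: [1,3]  [4,5]  [4,8]  [6,10]  [7,11]  [9,13]  [13,14]  [11,15]  [14,16]  [15,18]  [17,19]  [18,20]
[1,3] uncovered → point at 3; [4,5] uncovered → point at 5; [6,10] uncovered → point at 10; [13,14] uncovered → point at 14; [15,18] uncovered → point at 18.
Points: 3, 5, 10, 14, 18 (5 total).

5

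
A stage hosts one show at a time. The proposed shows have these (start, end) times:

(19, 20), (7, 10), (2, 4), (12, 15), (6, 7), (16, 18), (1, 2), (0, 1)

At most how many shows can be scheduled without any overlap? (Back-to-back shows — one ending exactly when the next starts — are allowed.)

8

Greedy by earliest finish: after sorting by end time, pick each interval compatible with the last pick.
Sorted by end: (0,1)  (1,2)  (2,4)  (6,7)  (7,10)  (12,15)  (16,18)  (19,20)
take (0,1); take (1,2); take (2,4); take (6,7); take (7,10); take (12,15); take (16,18); take (19,20).
Selected 8 shows.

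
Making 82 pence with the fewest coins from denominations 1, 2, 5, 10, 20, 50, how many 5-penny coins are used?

0

82 = 1×50 + 1×20 + 1×10 + 1×2
Count of 5: 0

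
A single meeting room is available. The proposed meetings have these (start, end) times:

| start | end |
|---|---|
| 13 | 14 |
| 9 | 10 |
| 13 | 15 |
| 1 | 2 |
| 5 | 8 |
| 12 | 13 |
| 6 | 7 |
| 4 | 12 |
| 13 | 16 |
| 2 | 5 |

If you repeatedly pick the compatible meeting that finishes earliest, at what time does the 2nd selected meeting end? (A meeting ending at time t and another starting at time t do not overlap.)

Sort by end time and greedily take each interval whose start is ≥ the last chosen end.
Sorted by end: (1,2)  (2,5)  (6,7)  (5,8)  (9,10)  (4,12)  (12,13)  (13,14)  (13,15)  (13,16)
take (1,2); take (2,5); take (6,7); take (9,10); skip (4,12); take (12,13); take (13,14).
Selected: (1,2) (2,5) (6,7) (9,10) (12,13) (13,14)

5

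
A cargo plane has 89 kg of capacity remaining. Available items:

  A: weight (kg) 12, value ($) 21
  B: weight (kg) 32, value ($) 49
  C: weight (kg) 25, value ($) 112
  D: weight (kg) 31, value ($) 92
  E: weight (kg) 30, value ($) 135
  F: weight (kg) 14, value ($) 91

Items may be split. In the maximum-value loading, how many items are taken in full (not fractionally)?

3

Ratios (sorted): F 6.50, E 4.50, C 4.48, D 2.97, A 1.75, B 1.53
take F (14 @ 91); take E (30 @ 135); take C (25 @ 112); take 20/31 of D → 59.35. Capacity used 89/89.
3 item(s) taken whole; one partial (take 20/31 of D).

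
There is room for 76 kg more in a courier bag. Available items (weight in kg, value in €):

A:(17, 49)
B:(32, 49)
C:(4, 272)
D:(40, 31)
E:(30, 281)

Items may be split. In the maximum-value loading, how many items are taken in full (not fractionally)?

3

Sort by value per unit weight and fill in that order.
Ratios (sorted): C 68.00, E 9.37, A 2.88, B 1.53, D 0.78
take C (4 @ 272); take E (30 @ 281); take A (17 @ 49); take 25/32 of B → 38.28. Capacity used 76/76.
3 item(s) taken whole; one partial (take 25/32 of B).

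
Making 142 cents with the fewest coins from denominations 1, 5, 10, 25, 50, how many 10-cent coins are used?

142 = 2×50 + 1×25 + 1×10 + 1×5 + 2×1
Count of 10: 1

1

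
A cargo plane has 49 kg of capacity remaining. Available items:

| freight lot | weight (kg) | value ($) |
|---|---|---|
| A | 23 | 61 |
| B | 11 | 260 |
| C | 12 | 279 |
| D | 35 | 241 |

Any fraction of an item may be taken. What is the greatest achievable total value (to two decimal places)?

718.03

Sort by value per unit weight and fill in that order.
Order: B (260/11=23.64) > C (279/12=23.25) > D (241/35=6.89) > A (61/23=2.65)
Fill: take B (11 @ 260) → take C (12 @ 279) → take 26/35 of D → 179.03; 49/49 used.
Total value = 718.03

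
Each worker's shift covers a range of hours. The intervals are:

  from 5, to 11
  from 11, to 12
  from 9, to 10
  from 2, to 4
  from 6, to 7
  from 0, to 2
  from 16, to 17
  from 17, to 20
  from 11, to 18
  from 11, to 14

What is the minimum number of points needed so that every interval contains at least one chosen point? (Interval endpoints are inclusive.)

5

By right end: [0,2]  [2,4]  [6,7]  [9,10]  [5,11]  [11,12]  [11,14]  [16,17]  [11,18]  [17,20]
[0,2] uncovered → point at 2; [6,7] uncovered → point at 7; [9,10] uncovered → point at 10; [11,12] uncovered → point at 12; [16,17] uncovered → point at 17.
Points: 2, 7, 10, 12, 17 (5 total).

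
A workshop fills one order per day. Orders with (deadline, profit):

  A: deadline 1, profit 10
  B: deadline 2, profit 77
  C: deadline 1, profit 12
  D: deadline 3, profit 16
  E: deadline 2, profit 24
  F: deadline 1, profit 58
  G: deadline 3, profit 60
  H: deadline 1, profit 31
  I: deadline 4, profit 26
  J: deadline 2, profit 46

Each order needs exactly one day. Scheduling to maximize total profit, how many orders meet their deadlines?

Sort by profit descending; place each in the latest free slot ≤ its deadline.
Profit order: B=77 G=60 F=58 J=46 H=31 I=26 E=24 D=16 C=12 A=10
Assign: B→slot 2, G→slot 3, F→slot 1, J skipped, H skipped, I→slot 4, E skipped, D skipped, C skipped, A skipped.
Slots: [1:F] [2:B] [3:G] [4:I]
4 of 10 scheduled.

4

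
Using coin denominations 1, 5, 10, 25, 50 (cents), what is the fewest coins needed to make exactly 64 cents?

6

64 = 1×50 + 1×10 + 4×1
Total coins = 1 + 1 + 4 = 6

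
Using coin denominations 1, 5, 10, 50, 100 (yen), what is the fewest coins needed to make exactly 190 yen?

6

190 − 1×100→90 − 1×50→40 − 4×10→0
Total coins = 1 + 1 + 4 = 6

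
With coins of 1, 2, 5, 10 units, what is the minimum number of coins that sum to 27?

27 − 2×10→7 − 1×5→2 − 1×2→0
Total coins = 2 + 1 + 1 = 4

4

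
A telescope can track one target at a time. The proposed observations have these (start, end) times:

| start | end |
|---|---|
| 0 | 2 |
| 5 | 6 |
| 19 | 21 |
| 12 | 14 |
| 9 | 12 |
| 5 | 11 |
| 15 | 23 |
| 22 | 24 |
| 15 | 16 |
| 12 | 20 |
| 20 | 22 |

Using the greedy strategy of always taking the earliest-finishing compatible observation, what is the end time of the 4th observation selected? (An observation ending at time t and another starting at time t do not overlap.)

Order by finish time; keep every interval that doesn't clash with the previous kept one.
Sorted by end: (0,2)  (5,6)  (5,11)  (9,12)  (12,14)  (15,16)  (12,20)  (19,21)  (20,22)  (15,23)  (22,24)
take (0,2); take (5,6); skip (5,11); take (9,12); take (12,14); take (15,16); skip (12,20); take (19,21); take (22,24).
Selected: (0,2) (5,6) (9,12) (12,14) (15,16) (19,21) (22,24)

14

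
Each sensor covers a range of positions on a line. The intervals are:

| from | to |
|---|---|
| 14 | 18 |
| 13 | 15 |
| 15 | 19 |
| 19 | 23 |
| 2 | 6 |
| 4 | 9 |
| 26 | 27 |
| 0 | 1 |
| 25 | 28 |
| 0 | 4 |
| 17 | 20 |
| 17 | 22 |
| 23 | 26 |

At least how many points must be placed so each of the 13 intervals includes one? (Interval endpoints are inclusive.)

5

Sorted: [0,1] [0,4] [2,6] [4,9] [13,15] [14,18] [15,19] [17,20] [17,22] [19,23] [23,26] [26,27] [25,28]
{[0,1],[0,4]} hit by 1; {[2,6],[4,9]} hit by 6; {[13,15],[14,18],[15,19]} hit by 15; {[17,20],[17,22],[19,23]} hit by 20; {[23,26],[26,27],[25,28]} hit by 26.
Points: 1, 6, 15, 20, 26 (5 total).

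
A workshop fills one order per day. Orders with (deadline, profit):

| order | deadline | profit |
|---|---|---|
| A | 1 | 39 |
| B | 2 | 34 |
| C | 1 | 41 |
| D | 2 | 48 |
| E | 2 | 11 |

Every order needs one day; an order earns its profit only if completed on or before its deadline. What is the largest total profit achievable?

89

Take jobs in profit order; each goes to the latest open slot no later than its deadline.
Profit order: D=48 C=41 A=39 B=34 E=11
Assign: D→slot 2, C→slot 1, A skipped, B skipped, E skipped.
Slots: [1:C] [2:D]
Profit = 41 + 48 = 89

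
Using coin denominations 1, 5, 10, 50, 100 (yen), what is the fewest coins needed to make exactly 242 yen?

8

Use the largest denomination that fits, subtract, and repeat.
242 = 2×100 + 4×10 + 2×1
Total coins = 2 + 4 + 2 = 8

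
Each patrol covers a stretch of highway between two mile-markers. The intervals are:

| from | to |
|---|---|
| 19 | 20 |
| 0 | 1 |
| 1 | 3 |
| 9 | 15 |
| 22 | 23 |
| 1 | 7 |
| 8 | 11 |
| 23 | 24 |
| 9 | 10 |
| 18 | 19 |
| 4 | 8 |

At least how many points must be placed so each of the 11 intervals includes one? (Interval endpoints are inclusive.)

Sorted: [0,1] [1,3] [1,7] [4,8] [9,10] [8,11] [9,15] [18,19] [19,20] [22,23] [23,24]
{[0,1],[1,3],[1,7]} hit by 1; {[4,8]} hit by 8; {[9,10],[8,11],[9,15]} hit by 10; {[18,19],[19,20]} hit by 19; {[22,23],[23,24]} hit by 23.
Points: 1, 8, 10, 19, 23 (5 total).

5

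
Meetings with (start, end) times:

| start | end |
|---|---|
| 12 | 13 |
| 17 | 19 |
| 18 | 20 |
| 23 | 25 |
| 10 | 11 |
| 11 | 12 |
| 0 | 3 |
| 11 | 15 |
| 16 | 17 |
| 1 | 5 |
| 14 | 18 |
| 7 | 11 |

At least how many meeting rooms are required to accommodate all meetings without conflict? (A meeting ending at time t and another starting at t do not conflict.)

2

The answer is the maximum number of intervals overlapping at any instant.
Events (time:±→running): 0:+→1 1:+→2 … peak 2.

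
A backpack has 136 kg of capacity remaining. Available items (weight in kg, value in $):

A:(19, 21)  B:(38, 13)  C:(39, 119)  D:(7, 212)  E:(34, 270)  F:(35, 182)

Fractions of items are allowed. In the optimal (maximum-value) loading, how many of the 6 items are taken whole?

Greedy by value/weight ratio, highest first.
Order: D (212/7=30.29) > E (270/34=7.94) > F (182/35=5.20) > C (119/39=3.05) > A (21/19=1.11) > B (13/38=0.34)
Fill: take D (7 @ 212) → take E (34 @ 270) → take F (35 @ 182) → take C (39 @ 119) → take A (19 @ 21) → take 2/38 of B → 0.68; 136/136 used.
5 item(s) taken whole; one partial (take 2/38 of B).

5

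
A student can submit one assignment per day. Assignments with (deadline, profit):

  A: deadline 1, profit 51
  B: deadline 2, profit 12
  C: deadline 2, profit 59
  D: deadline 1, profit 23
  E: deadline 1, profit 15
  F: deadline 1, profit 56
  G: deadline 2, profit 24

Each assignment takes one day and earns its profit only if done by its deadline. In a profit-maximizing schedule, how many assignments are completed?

Sort by profit descending; place each in the latest free slot ≤ its deadline.
Profit order: C=59 F=56 A=51 G=24 D=23 E=15 B=12
Assign: C→slot 2, F→slot 1, A skipped, G skipped, D skipped, E skipped, B skipped.
Slots: [1:F] [2:C]
2 of 7 scheduled.

2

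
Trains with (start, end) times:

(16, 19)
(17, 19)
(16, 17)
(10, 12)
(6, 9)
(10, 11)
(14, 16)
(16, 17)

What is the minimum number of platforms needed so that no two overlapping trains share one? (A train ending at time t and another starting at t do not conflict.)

Events (time:±→running): 6:+→1 9:-→0 10:+→1 10:+→2 11:-→1 12:-→0 14:+→1 16:-→0 16:+→1 16:+→2 16:+→3 … peak 3.

3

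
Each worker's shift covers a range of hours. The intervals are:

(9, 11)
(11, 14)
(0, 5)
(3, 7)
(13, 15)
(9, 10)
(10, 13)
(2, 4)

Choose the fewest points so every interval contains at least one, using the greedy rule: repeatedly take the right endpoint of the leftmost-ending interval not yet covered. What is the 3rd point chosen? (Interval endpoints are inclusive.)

14

Sort by right endpoint; whenever an interval is uncovered, place a point at its right end.
Sorted: [2,4] [0,5] [3,7] [9,10] [9,11] [10,13] [11,14] [13,15]
{[2,4],[0,5],[3,7]} hit by 4; {[9,10],[9,11],[10,13]} hit by 10; {[11,14],[13,15]} hit by 14.
Points: 4, 10, 14 (3 total).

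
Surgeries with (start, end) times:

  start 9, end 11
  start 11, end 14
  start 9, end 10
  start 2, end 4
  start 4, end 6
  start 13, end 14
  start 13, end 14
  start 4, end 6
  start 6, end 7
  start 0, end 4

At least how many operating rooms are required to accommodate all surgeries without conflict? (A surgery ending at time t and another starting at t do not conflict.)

3

starts: [0, 2, 4, 4, 6, 9, 9, 11, 13, 13]
ends:   [4, 4, 6, 6, 7, 10, 11, 14, 14, 14]
s0→1 s2→2 e4→1 e4→0 s4→1 s4→2 e6→1 e6→0 s6→1 e7→0 s9→1 s9→2 e10→1 e11→0 s11→1 s13→2 s13→3  — peak 3.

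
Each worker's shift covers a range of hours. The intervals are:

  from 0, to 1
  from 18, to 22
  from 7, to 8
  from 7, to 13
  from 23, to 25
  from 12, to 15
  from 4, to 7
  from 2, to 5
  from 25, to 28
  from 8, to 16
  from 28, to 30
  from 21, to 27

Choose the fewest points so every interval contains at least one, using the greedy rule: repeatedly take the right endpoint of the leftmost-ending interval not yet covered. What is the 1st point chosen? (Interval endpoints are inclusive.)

1

Sorted: [0,1] [2,5] [4,7] [7,8] [7,13] [12,15] [8,16] [18,22] [23,25] [21,27] [25,28] [28,30]
{[0,1]} hit by 1; {[2,5],[4,7]} hit by 5; {[7,8],[7,13]} hit by 8; {[12,15],[8,16]} hit by 15; {[18,22]} hit by 22; {[23,25],[21,27],[25,28]} hit by 25; {[28,30]} hit by 30.
Points: 1, 5, 8, 15, 22, 25, 30 (7 total).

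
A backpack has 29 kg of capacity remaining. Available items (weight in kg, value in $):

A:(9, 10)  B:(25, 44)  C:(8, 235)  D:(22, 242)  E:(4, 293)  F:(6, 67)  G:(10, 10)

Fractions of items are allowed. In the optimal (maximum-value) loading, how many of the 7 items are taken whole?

3

Sort by value per unit weight and fill in that order.
Order: E (293/4=73.25) > C (235/8=29.38) > F (67/6=11.17) > D (242/22=11.00) > B (44/25=1.76) > A (10/9=1.11) > G (10/10=1.00)
Fill: take E (4 @ 293) → take C (8 @ 235) → take F (6 @ 67) → take 11/22 of D → 121.00; 29/29 used.
3 item(s) taken whole; one partial (take 11/22 of D).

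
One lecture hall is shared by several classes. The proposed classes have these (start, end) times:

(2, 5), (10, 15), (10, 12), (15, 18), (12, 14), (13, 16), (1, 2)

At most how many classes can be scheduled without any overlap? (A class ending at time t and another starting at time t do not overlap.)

5

Sorted by end: (1,2)  (2,5)  (10,12)  (12,14)  (10,15)  (13,16)  (15,18)
take (1,2); take (2,5); take (10,12); take (12,14); take (15,18).
Selected 5 classes.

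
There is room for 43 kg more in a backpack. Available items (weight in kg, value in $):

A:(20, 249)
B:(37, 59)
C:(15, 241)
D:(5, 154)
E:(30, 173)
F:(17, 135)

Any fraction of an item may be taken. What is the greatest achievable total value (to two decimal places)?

667.82

Order: D (154/5=30.80) > C (241/15=16.07) > A (249/20=12.45) > F (135/17=7.94) > E (173/30=5.77) > B (59/37=1.59)
Fill: take D (5 @ 154) → take C (15 @ 241) → take A (20 @ 249) → take 3/17 of F → 23.82; 43/43 used.
Total value = 667.82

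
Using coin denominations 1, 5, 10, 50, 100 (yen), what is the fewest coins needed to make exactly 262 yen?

262 = 2×100 + 1×50 + 1×10 + 2×1
Total coins = 2 + 1 + 1 + 2 = 6

6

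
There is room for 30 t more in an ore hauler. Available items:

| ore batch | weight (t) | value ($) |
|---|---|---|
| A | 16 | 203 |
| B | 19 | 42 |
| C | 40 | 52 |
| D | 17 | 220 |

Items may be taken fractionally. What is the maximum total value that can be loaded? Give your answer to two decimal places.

384.94

Sort by value per unit weight and fill in that order.
Ratios (sorted): D 12.94, A 12.69, B 2.21, C 1.30
take D (17 @ 220); take 13/16 of A → 164.94. Capacity used 30/30.
Total value = 384.94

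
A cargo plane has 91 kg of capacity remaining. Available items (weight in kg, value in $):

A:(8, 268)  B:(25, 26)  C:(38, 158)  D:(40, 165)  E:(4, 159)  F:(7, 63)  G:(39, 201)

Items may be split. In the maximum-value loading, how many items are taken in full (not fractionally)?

4

Sort by value per unit weight and fill in that order.
Ratios (sorted): E 39.75, A 33.50, F 9.00, G 5.15, C 4.16, D 4.12, B 1.04
take E (4 @ 159); take A (8 @ 268); take F (7 @ 63); take G (39 @ 201); take 33/38 of C → 137.21. Capacity used 91/91.
4 item(s) taken whole; one partial (take 33/38 of C).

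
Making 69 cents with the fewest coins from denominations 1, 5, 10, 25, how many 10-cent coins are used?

Use the largest denomination that fits, subtract, and repeat.
69 − 2×25→19 − 1×10→9 − 1×5→4 − 4×1→0
Count of 10: 1

1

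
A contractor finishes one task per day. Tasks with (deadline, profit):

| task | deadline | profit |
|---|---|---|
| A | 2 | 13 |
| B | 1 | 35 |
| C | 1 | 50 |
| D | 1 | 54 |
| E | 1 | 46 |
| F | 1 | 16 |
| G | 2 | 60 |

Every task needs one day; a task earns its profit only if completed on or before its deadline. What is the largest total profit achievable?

By profit: G(d2,60), D(d1,54), C(d1,50), E(d1,46), B(d1,35), F(d1,16), A(d2,13)
G→slot 2; D→slot 1; C skipped; E skipped; B skipped; F skipped; A skipped.
Profit = 54 + 60 = 114

114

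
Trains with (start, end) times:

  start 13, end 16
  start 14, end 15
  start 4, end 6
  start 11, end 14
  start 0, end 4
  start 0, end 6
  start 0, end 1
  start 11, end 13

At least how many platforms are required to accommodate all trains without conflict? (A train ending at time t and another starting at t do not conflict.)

Count concurrent intervals with a sweep; the peak is the room count.
Events (time:±→running): 0:+→1 0:+→2 0:+→3 … peak 3.

3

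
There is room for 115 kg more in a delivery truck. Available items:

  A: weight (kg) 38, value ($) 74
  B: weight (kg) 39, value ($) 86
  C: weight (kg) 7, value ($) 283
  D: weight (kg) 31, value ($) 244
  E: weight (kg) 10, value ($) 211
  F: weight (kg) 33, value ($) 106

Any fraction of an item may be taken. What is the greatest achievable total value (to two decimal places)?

Sort by value per unit weight and fill in that order.
Order: C (283/7=40.43) > E (211/10=21.10) > D (244/31=7.87) > F (106/33=3.21) > B (86/39=2.21) > A (74/38=1.95)
Fill: take C (7 @ 283) → take E (10 @ 211) → take D (31 @ 244) → take F (33 @ 106) → take 34/39 of B → 74.97; 115/115 used.
Total value = 918.97

918.97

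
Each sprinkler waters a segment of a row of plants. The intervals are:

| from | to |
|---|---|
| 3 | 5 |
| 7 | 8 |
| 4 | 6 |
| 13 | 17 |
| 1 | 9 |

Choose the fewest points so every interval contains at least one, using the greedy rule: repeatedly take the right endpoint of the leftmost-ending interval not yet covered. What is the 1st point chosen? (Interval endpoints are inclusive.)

Sorted: [3,5] [4,6] [7,8] [1,9] [13,17]
{[3,5],[4,6]} hit by 5; {[7,8],[1,9]} hit by 8; {[13,17]} hit by 17.
Points: 5, 8, 17 (3 total).

5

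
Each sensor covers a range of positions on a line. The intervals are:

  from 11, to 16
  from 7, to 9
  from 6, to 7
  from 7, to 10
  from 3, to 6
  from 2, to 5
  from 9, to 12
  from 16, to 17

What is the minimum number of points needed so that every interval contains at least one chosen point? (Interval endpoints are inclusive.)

4

Sort by right endpoint; whenever an interval is uncovered, place a point at its right end.
Sorted: [2,5] [3,6] [6,7] [7,9] [7,10] [9,12] [11,16] [16,17]
{[2,5],[3,6]} hit by 5; {[6,7],[7,9],[7,10]} hit by 7; {[9,12],[11,16]} hit by 12; {[16,17]} hit by 17.
Points: 5, 7, 12, 17 (4 total).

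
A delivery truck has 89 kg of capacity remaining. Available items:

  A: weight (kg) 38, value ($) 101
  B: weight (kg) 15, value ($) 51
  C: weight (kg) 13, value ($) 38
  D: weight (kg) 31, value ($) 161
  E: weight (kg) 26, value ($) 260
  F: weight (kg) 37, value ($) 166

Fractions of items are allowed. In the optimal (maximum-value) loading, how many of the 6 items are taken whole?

2

Order: E (260/26=10.00) > D (161/31=5.19) > F (166/37=4.49) > B (51/15=3.40) > C (38/13=2.92) > A (101/38=2.66)
Fill: take E (26 @ 260) → take D (31 @ 161) → take 32/37 of F → 143.57; 89/89 used.
2 item(s) taken whole; one partial (take 32/37 of F).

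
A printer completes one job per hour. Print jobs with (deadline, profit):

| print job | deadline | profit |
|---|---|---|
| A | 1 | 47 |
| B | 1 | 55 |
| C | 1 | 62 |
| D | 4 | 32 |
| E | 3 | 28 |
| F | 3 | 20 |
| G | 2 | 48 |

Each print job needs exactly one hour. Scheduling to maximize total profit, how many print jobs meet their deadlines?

By profit: C(d1,62), B(d1,55), G(d2,48), A(d1,47), D(d4,32), E(d3,28), F(d3,20)
C→slot 1; B skipped; G→slot 2; A skipped; D→slot 4; E→slot 3; F skipped.
4 of 7 scheduled.

4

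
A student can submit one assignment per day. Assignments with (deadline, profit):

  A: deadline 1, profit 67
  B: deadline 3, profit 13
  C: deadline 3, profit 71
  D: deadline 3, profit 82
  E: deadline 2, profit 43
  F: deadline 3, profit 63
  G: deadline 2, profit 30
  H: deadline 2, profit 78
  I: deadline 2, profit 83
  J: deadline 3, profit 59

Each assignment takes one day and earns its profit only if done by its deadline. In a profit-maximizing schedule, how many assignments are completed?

Sort by profit descending; place each in the latest free slot ≤ its deadline.
Profit order: I=83 D=82 H=78 C=71 A=67 F=63 J=59 E=43 G=30 B=13
Assign: I→slot 2, D→slot 3, H→slot 1, C skipped, A skipped, F skipped, J skipped, E skipped, G skipped, B skipped.
Slots: [1:H] [2:I] [3:D]
3 of 10 scheduled.

3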